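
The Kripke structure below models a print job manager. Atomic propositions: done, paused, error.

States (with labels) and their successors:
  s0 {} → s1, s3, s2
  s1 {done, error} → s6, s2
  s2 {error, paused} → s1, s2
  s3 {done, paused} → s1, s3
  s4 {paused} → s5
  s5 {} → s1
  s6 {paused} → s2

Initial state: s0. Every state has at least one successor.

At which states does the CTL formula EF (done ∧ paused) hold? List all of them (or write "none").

{s0, s3}

States satisfying done ∧ paused: {s3}.
States satisfying EF (done ∧ paused): {s0, s3}.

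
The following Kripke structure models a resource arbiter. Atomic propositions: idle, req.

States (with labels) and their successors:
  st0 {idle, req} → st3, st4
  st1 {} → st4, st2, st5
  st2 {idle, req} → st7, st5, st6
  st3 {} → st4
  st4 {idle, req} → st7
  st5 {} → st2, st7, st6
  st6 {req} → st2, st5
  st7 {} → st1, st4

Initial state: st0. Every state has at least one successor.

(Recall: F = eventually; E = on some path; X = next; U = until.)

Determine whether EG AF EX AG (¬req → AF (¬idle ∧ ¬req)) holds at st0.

States satisfying AF EX AG (¬req → AF (¬idle ∧ ¬req)): {st0, st1, st2, st3, st4, st5, st6, st7}.
States satisfying EG AF EX AG (¬req → AF (¬idle ∧ ¬req)): {st0, st1, st2, st3, st4, st5, st6, st7}.
st0 ∈ Sat(EG AF EX AG (¬req → AF (¬idle ∧ ¬req))).

Holds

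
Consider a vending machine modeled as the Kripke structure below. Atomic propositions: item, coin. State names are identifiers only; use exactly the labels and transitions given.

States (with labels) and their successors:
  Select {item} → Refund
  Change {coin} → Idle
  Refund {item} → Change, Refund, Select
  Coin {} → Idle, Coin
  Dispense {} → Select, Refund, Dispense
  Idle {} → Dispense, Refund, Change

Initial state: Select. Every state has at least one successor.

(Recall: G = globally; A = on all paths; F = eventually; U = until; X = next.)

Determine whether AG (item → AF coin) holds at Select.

Does not hold

States satisfying item → AF coin: {Change, Coin, Dispense, Idle}.
States satisfying AG (item → AF coin): ∅.
Refund is reachable from Select and violates item → AF coin, so AG fails at Select.
Select ∉ Sat(AG (item → AF coin)).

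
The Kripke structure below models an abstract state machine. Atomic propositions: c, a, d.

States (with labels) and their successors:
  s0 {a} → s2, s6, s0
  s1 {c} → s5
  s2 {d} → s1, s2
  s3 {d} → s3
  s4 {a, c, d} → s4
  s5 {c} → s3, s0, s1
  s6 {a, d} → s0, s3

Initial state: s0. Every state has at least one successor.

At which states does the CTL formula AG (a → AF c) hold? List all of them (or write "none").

{s3, s4}

States satisfying a → AF c: {s1, s2, s3, s4, s5}.
States satisfying AG (a → AF c): {s3, s4}.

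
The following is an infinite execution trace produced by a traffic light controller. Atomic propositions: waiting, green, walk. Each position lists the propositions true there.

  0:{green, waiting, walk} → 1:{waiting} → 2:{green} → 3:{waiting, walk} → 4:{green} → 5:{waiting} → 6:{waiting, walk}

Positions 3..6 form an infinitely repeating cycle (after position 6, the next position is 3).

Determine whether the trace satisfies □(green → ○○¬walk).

green → ○○¬walk must hold at every position from 0 onward. It fails at position 4, so □(green → ○○¬walk) is false.
Positions where green holds: 0, 2, 4.
Check ○○¬walk at each: 0→ok, 2→ok, 4→fails.

Does not hold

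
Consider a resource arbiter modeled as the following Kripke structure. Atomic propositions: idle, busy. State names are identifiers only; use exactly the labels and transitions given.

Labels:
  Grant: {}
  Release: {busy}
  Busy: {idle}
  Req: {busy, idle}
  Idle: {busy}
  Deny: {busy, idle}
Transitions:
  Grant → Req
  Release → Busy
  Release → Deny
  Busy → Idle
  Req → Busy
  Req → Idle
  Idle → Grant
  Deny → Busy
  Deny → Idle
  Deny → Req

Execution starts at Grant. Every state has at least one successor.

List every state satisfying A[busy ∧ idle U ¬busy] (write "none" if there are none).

{Grant, Busy}

States satisfying busy ∧ idle: {Req, Deny}.
States satisfying ¬busy: {Grant, Busy}.
States satisfying A[busy ∧ idle U ¬busy]: {Grant, Busy}.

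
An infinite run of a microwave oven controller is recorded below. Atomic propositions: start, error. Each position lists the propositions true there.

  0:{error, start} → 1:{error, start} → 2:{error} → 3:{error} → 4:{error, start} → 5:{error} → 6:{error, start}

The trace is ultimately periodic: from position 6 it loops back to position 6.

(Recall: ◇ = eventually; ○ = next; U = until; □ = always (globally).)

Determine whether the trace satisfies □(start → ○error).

Satisfied

start → ○error holds at every position 0..6, and those are all positions ever visited, so □(start → ○error) holds.
Positions where start holds: 0, 1, 4, 6.
Check ○error at each: 0→ok, 1→ok, 4→ok, 6→ok.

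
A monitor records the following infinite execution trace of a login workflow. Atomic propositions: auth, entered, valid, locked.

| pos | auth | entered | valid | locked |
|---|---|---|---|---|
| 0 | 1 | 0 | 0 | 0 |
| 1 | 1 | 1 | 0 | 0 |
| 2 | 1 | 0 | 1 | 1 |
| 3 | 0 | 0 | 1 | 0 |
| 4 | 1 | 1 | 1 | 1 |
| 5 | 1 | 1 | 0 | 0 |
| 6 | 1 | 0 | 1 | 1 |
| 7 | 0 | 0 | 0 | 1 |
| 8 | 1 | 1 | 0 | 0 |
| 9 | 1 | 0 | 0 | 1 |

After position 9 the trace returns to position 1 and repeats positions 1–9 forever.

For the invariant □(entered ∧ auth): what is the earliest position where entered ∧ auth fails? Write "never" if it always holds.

At position 0 the labels are {auth}, so entered ∧ auth is false there. This is the first violation.

0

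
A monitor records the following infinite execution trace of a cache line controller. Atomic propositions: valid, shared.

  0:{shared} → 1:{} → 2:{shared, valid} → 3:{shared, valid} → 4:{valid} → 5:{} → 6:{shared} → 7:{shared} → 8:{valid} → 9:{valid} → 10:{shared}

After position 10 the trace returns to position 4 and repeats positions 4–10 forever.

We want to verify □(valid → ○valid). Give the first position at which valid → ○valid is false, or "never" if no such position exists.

4

Check valid → ○valid at each position in order: 0 ✓, 1 ✓, 2 ✓, 3 ✓.
At position 4 the labels are {valid} and the next position 5 has {}, so valid → ○valid is false there. This is the first violation.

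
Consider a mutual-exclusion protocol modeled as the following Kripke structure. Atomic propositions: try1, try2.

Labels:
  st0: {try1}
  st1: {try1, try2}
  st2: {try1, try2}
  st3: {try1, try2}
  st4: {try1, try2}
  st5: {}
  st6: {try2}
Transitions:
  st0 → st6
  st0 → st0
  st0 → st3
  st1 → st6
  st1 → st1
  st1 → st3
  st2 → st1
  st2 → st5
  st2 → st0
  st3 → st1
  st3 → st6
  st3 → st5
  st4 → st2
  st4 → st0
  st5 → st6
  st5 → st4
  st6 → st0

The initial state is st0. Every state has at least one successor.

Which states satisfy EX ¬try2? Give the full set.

{st0, st2, st3, st4, st6}

States satisfying ¬try2: {st0, st5}.
States satisfying EX ¬try2: {st0, st2, st3, st4, st6}.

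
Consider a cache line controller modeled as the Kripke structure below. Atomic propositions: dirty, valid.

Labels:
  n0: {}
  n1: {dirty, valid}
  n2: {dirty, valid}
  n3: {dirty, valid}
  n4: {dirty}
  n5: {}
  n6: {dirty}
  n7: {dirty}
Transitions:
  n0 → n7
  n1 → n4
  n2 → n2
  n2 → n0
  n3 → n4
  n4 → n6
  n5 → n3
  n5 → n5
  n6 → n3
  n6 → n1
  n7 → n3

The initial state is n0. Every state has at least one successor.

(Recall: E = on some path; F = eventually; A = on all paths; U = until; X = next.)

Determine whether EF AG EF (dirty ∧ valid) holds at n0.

Yes

States satisfying AG EF (dirty ∧ valid): {n0, n1, n2, n3, n4, n5, n6, n7}.
States satisfying EF AG EF (dirty ∧ valid): {n0, n1, n2, n3, n4, n5, n6, n7}.
Some path from n0 reaches a state where AG EF (dirty ∧ valid) holds.
n0 ∈ Sat(EF AG EF (dirty ∧ valid)).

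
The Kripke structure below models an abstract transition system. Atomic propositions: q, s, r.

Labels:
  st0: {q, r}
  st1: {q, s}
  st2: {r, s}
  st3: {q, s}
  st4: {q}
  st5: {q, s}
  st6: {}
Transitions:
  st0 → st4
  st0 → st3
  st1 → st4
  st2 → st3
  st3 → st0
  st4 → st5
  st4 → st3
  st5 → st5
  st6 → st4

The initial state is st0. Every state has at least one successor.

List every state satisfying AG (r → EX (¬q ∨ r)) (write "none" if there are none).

States satisfying r → EX (¬q ∨ r): {st1, st3, st4, st5, st6}.
States satisfying AG (r → EX (¬q ∨ r)): {st5}.

{st5}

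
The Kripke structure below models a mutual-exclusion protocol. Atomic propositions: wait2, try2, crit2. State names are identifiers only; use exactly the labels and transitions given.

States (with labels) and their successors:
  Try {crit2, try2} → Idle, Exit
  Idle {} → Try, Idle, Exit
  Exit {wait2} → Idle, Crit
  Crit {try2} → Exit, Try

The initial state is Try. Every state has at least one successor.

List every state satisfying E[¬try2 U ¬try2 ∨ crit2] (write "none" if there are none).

States satisfying ¬try2: {Idle, Exit}.
States satisfying ¬try2 ∨ crit2: {Try, Idle, Exit}.
States satisfying E[¬try2 U ¬try2 ∨ crit2]: {Try, Idle, Exit}.

{Try, Idle, Exit}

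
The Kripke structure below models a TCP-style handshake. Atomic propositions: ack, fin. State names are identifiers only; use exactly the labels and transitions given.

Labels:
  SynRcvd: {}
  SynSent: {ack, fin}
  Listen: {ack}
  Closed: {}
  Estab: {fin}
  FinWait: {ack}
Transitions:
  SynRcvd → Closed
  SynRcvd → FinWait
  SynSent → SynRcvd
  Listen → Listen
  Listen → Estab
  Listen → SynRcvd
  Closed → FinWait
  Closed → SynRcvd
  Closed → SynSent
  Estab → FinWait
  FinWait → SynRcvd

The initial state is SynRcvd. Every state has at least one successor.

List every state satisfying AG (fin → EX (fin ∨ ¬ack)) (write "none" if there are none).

States satisfying fin → EX (fin ∨ ¬ack): {SynRcvd, SynSent, Listen, Closed, FinWait}.
States satisfying AG (fin → EX (fin ∨ ¬ack)): {SynRcvd, SynSent, Closed, FinWait}.

{SynRcvd, SynSent, Closed, FinWait}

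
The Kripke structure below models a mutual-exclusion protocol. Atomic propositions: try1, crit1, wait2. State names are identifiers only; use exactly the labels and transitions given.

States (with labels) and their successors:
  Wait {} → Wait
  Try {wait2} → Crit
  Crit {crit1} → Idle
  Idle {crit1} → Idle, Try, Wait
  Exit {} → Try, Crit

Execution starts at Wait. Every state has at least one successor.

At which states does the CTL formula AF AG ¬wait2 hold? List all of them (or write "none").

{Wait}

States satisfying AG ¬wait2: {Wait}.
States satisfying AF AG ¬wait2: {Wait}.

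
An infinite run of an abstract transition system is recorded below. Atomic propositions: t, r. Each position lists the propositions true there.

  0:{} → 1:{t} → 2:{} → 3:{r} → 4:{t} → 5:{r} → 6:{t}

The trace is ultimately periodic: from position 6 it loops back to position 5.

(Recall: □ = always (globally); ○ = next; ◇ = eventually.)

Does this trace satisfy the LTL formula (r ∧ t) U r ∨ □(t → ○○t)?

Does not hold

Walking from position 0: at position 0, r has not yet held and r ∧ t fails, so (r ∧ t) U r is false.
t → ○○t must hold at every position from 0 onward. It fails at position 1, so □(t → ○○t) is false.
Positions where t holds: 1, 4, 6.
Check ○○t at each: 1→fails, 4→ok, 6→ok.
At position 0: (r ∧ t) U r is false; □(t → ○○t) is false; so (r ∧ t) U r ∨ □(t → ○○t) is false.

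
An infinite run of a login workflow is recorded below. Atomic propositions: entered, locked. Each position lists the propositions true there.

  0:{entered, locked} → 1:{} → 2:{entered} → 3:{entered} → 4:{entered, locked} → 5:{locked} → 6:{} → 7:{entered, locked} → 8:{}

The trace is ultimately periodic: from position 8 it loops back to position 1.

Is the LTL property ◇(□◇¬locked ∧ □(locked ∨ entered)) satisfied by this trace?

Does not hold

□◇¬locked ∧ □(locked ∨ entered) is false at every position 0..8, so it never becomes true and ◇(□◇¬locked ∧ □(locked ∨ entered)) fails.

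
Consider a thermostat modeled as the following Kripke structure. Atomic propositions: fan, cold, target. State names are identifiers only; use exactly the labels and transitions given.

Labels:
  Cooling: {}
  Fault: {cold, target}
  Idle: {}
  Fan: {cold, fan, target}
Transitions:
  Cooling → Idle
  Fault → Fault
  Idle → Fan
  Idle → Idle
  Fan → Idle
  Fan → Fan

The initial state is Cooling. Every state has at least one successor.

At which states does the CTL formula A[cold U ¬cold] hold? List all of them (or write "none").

{Cooling, Idle}

States satisfying cold: {Fault, Fan}.
States satisfying ¬cold: {Cooling, Idle}.
States satisfying A[cold U ¬cold]: {Cooling, Idle}.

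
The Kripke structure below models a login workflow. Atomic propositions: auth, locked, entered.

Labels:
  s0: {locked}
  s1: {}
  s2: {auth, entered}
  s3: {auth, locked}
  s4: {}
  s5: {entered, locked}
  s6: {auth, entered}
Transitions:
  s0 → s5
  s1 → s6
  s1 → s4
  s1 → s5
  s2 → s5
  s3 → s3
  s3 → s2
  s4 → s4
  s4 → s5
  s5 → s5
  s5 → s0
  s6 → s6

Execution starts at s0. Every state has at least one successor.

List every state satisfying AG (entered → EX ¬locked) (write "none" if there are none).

States satisfying entered → EX ¬locked: {s0, s1, s3, s4, s6}.
States satisfying AG (entered → EX ¬locked): {s6}.

{s6}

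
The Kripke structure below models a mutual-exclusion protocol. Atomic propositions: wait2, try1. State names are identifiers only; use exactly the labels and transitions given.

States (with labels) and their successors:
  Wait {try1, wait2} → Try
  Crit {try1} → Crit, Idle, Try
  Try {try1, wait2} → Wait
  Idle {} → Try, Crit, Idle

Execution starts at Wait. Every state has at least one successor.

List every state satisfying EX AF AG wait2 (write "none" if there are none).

States satisfying AF AG wait2: {Wait, Try}.
States satisfying EX AF AG wait2: {Wait, Crit, Try, Idle}.

{Wait, Crit, Try, Idle}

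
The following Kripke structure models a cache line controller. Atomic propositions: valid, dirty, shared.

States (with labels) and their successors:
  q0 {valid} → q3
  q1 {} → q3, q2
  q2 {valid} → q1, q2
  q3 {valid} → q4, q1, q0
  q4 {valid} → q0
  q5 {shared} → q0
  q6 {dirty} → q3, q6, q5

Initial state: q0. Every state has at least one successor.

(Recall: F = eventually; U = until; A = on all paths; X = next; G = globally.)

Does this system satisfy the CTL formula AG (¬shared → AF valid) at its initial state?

Yes

States satisfying ¬shared → AF valid: {q0, q1, q2, q3, q4, q5}.
States satisfying AG (¬shared → AF valid): {q0, q1, q2, q3, q4, q5}.
Every state reachable from q0 satisfies ¬shared → AF valid.
q0 ∈ Sat(AG (¬shared → AF valid)).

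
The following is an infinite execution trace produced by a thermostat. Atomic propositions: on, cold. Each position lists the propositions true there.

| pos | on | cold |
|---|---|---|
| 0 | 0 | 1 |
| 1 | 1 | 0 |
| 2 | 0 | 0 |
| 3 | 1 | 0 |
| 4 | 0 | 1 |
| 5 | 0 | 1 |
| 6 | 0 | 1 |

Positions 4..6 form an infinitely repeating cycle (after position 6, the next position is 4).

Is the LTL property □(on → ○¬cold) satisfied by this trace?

on → ○¬cold must hold at every position from 0 onward. It fails at position 3, so □(on → ○¬cold) is false.
Positions where on holds: 1, 3.
Check ○¬cold at each: 1→ok, 3→fails.

Does not hold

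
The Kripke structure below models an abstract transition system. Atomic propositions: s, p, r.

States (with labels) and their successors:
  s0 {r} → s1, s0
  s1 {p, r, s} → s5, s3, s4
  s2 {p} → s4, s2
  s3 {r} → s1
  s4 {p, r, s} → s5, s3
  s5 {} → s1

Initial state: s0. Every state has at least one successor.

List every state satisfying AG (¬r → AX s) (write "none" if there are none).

States satisfying ¬r → AX s: {s0, s1, s3, s4, s5}.
States satisfying AG (¬r → AX s): {s0, s1, s3, s4, s5}.

{s0, s1, s3, s4, s5}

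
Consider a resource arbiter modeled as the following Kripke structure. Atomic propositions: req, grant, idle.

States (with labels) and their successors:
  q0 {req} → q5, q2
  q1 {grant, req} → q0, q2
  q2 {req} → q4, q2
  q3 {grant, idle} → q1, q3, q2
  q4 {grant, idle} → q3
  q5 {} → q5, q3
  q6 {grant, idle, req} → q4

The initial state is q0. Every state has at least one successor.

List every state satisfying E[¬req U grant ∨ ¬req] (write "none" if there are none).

{q1, q3, q4, q5, q6}

States satisfying ¬req: {q3, q4, q5}.
States satisfying grant ∨ ¬req: {q1, q3, q4, q5, q6}.
States satisfying E[¬req U grant ∨ ¬req]: {q1, q3, q4, q5, q6}.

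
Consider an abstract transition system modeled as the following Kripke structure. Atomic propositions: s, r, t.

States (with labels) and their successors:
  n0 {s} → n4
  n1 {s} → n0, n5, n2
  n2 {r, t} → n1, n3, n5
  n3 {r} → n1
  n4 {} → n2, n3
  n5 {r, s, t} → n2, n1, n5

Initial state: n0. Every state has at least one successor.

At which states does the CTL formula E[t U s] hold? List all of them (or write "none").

{n0, n1, n2, n5}

States satisfying t: {n2, n5}.
States satisfying s: {n0, n1, n5}.
States satisfying E[t U s]: {n0, n1, n2, n5}.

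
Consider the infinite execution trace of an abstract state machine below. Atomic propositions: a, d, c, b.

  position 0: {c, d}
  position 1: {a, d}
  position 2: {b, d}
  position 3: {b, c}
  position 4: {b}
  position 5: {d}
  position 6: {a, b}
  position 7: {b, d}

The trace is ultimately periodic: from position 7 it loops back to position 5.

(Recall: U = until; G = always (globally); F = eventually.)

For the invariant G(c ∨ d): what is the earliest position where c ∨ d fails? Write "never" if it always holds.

4

Check c ∨ d at each position in order: 0 ✓, 1 ✓, 2 ✓, 3 ✓.
At position 4 the labels are {b}, so c ∨ d is false there. This is the first violation.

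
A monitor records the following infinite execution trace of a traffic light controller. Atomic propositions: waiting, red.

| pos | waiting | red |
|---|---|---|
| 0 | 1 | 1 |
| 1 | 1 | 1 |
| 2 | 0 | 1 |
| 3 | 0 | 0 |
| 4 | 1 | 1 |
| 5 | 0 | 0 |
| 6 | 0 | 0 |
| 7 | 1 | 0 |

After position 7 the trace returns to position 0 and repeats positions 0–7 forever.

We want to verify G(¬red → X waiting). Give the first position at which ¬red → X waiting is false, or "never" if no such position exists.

5

Check ¬red → X waiting at each position in order: 0 ✓, 1 ✓, 2 ✓, 3 ✓, 4 ✓.
At position 5 the labels are {} and the next position 6 has {}, so ¬red → X waiting is false there. This is the first violation.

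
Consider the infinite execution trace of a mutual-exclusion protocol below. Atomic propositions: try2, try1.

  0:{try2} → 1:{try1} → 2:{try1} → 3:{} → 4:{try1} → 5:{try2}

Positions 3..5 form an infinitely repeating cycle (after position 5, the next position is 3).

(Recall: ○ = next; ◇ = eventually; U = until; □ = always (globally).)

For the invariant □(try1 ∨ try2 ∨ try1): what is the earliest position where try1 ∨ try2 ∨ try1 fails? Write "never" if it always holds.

Check try1 ∨ try2 ∨ try1 at each position in order: 0 ✓, 1 ✓, 2 ✓.
At position 3 the labels are {}, so try1 ∨ try2 ∨ try1 is false there. This is the first violation.

3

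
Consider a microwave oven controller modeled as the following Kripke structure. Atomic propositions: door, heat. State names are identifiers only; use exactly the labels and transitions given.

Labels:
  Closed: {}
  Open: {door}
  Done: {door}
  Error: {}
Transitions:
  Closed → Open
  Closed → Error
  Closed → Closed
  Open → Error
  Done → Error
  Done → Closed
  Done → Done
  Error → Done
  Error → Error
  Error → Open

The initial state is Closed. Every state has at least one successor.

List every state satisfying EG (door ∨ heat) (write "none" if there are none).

States satisfying door ∨ heat: {Open, Done}.
States satisfying EG (door ∨ heat): {Done}.

{Done}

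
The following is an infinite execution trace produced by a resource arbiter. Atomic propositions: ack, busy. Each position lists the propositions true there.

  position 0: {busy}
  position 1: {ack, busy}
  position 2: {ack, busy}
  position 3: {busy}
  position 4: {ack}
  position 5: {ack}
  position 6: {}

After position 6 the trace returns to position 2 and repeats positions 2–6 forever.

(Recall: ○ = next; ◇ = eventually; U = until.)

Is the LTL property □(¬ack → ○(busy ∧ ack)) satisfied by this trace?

No

¬ack → ○(busy ∧ ack) must hold at every position from 0 onward. It fails at position 3, so □(¬ack → ○(busy ∧ ack)) is false.
Positions where ¬ack holds: 0, 3, 6.
Check ○(busy ∧ ack) at each: 0→ok, 3→fails, 6→ok.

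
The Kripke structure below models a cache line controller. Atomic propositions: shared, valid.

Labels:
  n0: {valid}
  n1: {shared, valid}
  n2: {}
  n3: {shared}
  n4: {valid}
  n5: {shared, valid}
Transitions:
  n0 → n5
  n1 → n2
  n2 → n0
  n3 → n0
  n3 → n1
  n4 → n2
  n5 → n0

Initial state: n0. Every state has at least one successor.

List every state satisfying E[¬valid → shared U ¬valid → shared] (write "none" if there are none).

States satisfying ¬valid → shared: {n0, n1, n3, n4, n5}.
States satisfying E[¬valid → shared U ¬valid → shared]: {n0, n1, n3, n4, n5}.

{n0, n1, n3, n4, n5}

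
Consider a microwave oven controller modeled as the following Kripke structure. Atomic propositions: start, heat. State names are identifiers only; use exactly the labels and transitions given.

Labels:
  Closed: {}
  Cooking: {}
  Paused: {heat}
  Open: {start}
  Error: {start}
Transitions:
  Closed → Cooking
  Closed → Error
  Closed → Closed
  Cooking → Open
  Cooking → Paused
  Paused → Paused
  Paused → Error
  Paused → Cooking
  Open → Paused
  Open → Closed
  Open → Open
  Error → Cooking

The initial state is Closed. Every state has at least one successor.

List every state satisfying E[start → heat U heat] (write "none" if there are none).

States satisfying start → heat: {Closed, Cooking, Paused}.
States satisfying heat: {Paused}.
States satisfying E[start → heat U heat]: {Closed, Cooking, Paused}.

{Closed, Cooking, Paused}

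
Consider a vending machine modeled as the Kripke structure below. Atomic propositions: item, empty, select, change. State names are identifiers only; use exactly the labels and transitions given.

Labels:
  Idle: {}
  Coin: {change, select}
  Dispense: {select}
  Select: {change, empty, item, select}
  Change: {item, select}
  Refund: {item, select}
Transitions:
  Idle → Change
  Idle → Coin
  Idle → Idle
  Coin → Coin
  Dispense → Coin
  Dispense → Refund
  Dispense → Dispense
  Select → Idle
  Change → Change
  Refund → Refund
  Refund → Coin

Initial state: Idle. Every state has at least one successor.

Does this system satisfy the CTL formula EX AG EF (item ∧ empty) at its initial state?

States satisfying AG EF (item ∧ empty): ∅.
States satisfying EX AG EF (item ∧ empty): ∅.
No suitable path/successor from Idle witnesses the formula.
Idle ∉ Sat(EX AG EF (item ∧ empty)).

Does not hold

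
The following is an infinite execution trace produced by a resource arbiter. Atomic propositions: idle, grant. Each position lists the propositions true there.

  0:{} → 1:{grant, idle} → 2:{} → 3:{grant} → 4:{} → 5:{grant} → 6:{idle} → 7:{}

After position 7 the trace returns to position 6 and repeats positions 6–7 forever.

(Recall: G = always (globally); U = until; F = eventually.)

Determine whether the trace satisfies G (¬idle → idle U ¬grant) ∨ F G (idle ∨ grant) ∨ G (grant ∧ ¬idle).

No

¬idle → idle U ¬grant must hold at every position from 0 onward. It fails at position 3, so G (¬idle → idle U ¬grant) is false.
Positions where ¬idle holds: 0, 2, 3, 4, 5, 7.
Check idle U ¬grant at each: 0→ok, 2→ok, 3→fails, 4→ok, 5→fails, 7→ok.
At position 0: G (¬idle → idle U ¬grant) is false; F G (idle ∨ grant) ∨ G (grant ∧ ¬idle) is false; so G (¬idle → idle U ¬grant) ∨ F G (idle ∨ grant) ∨ G (grant ∧ ¬idle) is false.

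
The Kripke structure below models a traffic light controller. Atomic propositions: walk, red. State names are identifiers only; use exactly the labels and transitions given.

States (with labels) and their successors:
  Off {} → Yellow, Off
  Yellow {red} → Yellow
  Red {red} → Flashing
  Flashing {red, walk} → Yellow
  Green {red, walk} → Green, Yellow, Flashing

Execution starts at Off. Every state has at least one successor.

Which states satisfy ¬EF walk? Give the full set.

States satisfying walk: {Flashing, Green}.
States satisfying EF walk: {Red, Flashing, Green}.
States satisfying ¬EF walk: {Off, Yellow}.

{Off, Yellow}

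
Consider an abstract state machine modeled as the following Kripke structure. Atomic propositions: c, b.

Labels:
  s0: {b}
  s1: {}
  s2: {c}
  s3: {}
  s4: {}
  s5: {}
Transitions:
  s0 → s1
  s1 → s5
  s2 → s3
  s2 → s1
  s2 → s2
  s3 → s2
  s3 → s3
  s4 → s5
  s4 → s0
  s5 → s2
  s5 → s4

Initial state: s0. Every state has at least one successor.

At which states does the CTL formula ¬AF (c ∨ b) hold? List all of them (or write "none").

States satisfying c ∨ b: {s0, s2}.
States satisfying AF (c ∨ b): {s0, s2}.
States satisfying ¬AF (c ∨ b): {s1, s3, s4, s5}.

{s1, s3, s4, s5}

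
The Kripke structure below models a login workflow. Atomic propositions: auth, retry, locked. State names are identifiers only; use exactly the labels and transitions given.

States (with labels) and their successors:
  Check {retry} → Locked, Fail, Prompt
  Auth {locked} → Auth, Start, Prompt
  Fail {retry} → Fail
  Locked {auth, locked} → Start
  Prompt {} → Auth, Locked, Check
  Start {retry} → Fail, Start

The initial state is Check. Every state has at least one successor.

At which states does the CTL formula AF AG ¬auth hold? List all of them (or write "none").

States satisfying AG ¬auth: {Fail, Start}.
States satisfying AF AG ¬auth: {Fail, Locked, Start}.

{Fail, Locked, Start}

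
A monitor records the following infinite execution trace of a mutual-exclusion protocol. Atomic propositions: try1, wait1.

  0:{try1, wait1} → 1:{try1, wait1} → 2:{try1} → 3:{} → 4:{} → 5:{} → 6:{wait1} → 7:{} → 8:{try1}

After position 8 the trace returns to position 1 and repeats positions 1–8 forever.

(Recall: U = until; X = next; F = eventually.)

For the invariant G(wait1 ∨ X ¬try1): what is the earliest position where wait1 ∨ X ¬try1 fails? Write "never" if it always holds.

7

Check wait1 ∨ X ¬try1 at each position in order: 0 ✓, 1 ✓, 2 ✓, 3 ✓, 4 ✓, 5 ✓, 6 ✓.
At position 7 the labels are {} and the next position 8 has {try1}, so wait1 ∨ X ¬try1 is false there. This is the first violation.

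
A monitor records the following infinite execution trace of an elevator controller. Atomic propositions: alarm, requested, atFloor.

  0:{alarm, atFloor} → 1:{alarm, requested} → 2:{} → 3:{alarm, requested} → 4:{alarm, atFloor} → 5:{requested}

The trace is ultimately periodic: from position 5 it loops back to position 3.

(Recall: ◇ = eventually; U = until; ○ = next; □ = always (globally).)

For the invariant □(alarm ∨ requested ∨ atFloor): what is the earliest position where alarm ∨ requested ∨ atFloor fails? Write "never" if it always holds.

2

Check alarm ∨ requested ∨ atFloor at each position in order: 0 ✓, 1 ✓.
At position 2 the labels are {}, so alarm ∨ requested ∨ atFloor is false there. This is the first violation.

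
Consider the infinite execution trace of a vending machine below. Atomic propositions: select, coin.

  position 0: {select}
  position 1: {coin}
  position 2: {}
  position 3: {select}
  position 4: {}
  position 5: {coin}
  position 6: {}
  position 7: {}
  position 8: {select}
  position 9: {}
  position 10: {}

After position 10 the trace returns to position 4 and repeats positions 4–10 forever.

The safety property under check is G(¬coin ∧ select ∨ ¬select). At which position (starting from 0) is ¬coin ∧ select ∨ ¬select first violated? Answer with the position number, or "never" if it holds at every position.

¬coin ∧ select ∨ ¬select holds at every position 0..10, and those are all the positions the trace ever visits, so the invariant G(¬coin ∧ select ∨ ¬select) is never violated.

never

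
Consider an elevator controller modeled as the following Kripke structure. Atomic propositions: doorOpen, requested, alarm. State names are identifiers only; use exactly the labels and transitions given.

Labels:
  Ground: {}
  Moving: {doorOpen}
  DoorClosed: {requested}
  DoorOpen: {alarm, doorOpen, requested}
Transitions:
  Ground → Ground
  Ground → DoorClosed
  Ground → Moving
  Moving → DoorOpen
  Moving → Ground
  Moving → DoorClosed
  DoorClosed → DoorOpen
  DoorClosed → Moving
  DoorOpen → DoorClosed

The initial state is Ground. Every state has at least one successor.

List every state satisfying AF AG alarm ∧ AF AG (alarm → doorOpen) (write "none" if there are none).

none

States satisfying AG alarm: ∅.
States satisfying AF AG alarm: ∅.
States satisfying AG (alarm → doorOpen): {Ground, Moving, DoorClosed, DoorOpen}.
States satisfying AF AG (alarm → doorOpen): {Ground, Moving, DoorClosed, DoorOpen}.
States satisfying AF AG alarm ∧ AF AG (alarm → doorOpen): ∅.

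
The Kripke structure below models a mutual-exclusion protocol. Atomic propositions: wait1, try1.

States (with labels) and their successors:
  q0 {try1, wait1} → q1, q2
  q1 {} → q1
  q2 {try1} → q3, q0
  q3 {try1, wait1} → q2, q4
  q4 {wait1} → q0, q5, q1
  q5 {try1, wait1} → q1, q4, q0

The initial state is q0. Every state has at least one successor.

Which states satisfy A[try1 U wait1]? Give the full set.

{q0, q2, q3, q4, q5}

States satisfying try1: {q0, q2, q3, q5}.
States satisfying wait1: {q0, q3, q4, q5}.
States satisfying A[try1 U wait1]: {q0, q2, q3, q4, q5}.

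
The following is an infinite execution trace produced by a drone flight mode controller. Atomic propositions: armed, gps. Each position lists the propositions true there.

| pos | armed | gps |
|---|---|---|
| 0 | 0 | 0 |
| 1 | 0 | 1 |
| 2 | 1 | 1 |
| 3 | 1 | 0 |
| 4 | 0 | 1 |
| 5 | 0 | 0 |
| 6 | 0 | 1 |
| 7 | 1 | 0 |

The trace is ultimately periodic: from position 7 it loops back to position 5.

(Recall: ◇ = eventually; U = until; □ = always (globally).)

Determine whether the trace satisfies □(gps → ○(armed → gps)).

No

gps → ○(armed → gps) must hold at every position from 0 onward. It fails at position 2, so □(gps → ○(armed → gps)) is false.
Positions where gps holds: 1, 2, 4, 6.
Check ○(armed → gps) at each: 1→ok, 2→fails, 4→ok, 6→fails.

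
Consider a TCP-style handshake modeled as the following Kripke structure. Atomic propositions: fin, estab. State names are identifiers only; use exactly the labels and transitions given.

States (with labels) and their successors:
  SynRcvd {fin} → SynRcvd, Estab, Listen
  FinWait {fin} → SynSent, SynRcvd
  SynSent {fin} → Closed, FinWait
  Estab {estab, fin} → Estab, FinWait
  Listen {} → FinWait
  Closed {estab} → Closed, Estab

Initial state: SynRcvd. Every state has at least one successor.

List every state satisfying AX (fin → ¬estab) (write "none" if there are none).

{FinWait, SynSent, Listen}

States satisfying fin → ¬estab: {SynRcvd, FinWait, SynSent, Listen, Closed}.
States satisfying AX (fin → ¬estab): {FinWait, SynSent, Listen}.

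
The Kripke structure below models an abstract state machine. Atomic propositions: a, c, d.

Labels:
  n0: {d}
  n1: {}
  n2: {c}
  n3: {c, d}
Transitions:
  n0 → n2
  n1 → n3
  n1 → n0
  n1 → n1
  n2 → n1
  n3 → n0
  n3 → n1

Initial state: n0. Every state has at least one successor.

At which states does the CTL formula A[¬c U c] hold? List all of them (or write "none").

{n0, n2, n3}

States satisfying ¬c: {n0, n1}.
States satisfying c: {n2, n3}.
States satisfying A[¬c U c]: {n0, n2, n3}.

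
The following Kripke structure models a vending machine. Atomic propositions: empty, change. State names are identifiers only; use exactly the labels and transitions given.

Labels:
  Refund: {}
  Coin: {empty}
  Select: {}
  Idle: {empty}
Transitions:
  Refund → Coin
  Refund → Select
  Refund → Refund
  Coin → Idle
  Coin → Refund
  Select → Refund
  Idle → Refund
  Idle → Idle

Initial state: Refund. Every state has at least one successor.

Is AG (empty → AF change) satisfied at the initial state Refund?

States satisfying empty → AF change: {Refund, Select}.
States satisfying AG (empty → AF change): ∅.
Coin is reachable from Refund and violates empty → AF change, so AG fails at Refund.
Refund ∉ Sat(AG (empty → AF change)).

Does not hold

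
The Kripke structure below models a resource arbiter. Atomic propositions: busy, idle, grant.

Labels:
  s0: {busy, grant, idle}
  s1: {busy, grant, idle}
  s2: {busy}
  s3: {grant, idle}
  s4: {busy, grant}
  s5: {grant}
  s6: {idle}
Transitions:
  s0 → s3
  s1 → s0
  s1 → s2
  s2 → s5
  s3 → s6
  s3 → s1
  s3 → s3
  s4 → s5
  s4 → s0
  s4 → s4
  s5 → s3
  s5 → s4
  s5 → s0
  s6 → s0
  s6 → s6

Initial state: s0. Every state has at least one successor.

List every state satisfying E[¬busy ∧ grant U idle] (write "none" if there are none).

{s0, s1, s3, s5, s6}

States satisfying ¬busy ∧ grant: {s3, s5}.
States satisfying idle: {s0, s1, s3, s6}.
States satisfying E[¬busy ∧ grant U idle]: {s0, s1, s3, s5, s6}.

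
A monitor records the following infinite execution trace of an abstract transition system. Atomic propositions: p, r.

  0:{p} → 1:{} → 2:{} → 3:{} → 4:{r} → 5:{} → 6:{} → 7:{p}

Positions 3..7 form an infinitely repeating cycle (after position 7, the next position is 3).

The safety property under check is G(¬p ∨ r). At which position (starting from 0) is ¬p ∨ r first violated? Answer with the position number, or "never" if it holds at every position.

0

At position 0 the labels are {p}, so ¬p ∨ r is false there. This is the first violation.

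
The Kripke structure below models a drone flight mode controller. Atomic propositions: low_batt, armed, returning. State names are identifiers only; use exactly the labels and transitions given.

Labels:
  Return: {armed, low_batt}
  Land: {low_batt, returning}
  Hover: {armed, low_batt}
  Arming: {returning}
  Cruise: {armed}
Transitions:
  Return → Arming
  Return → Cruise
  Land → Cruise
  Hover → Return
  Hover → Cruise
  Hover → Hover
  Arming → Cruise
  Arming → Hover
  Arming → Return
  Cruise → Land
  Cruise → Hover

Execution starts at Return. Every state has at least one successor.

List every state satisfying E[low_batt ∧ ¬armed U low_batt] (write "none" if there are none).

States satisfying low_batt ∧ ¬armed: {Land}.
States satisfying low_batt: {Return, Land, Hover}.
States satisfying E[low_batt ∧ ¬armed U low_batt]: {Return, Land, Hover}.

{Return, Land, Hover}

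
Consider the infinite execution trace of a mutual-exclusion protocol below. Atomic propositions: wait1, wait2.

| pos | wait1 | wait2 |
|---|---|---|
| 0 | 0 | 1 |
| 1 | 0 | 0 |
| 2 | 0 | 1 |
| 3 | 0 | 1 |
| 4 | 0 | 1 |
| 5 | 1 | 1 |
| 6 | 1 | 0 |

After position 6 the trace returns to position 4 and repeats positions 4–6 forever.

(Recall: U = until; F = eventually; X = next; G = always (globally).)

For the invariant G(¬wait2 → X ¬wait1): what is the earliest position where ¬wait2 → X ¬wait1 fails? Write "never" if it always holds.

¬wait2 → X ¬wait1 holds at every position 0..6, and those are all the positions the trace ever visits, so the invariant G(¬wait2 → X ¬wait1) is never violated.

never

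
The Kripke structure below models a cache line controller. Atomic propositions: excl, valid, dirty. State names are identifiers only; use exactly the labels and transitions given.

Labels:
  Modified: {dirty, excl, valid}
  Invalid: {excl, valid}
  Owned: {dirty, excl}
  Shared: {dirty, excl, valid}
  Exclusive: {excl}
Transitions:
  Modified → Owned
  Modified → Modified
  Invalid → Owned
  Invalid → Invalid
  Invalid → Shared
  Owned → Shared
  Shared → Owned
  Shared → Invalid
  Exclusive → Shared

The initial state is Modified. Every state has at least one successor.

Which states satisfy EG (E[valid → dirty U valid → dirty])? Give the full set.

{Modified, Owned, Shared, Exclusive}

States satisfying E[valid → dirty U valid → dirty]: {Modified, Owned, Shared, Exclusive}.
States satisfying EG (E[valid → dirty U valid → dirty]): {Modified, Owned, Shared, Exclusive}.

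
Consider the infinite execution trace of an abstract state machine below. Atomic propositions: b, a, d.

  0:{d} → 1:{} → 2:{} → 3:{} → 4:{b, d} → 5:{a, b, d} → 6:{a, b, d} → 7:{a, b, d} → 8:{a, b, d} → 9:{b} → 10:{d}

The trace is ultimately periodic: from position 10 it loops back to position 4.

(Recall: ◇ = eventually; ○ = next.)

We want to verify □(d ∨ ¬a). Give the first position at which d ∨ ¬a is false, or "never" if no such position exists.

d ∨ ¬a holds at every position 0..10, and those are all the positions the trace ever visits, so the invariant □(d ∨ ¬a) is never violated.

never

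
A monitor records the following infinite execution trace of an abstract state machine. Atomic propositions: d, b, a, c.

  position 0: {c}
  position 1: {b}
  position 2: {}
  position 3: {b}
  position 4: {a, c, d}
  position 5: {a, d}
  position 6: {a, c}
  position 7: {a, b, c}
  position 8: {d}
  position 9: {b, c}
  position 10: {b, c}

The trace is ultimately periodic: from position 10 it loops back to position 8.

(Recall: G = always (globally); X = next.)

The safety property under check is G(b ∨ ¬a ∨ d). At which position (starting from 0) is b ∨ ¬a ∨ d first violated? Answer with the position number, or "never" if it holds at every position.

6

Check b ∨ ¬a ∨ d at each position in order: 0 ✓, 1 ✓, 2 ✓, 3 ✓, 4 ✓, 5 ✓.
At position 6 the labels are {a, c}, so b ∨ ¬a ∨ d is false there. This is the first violation.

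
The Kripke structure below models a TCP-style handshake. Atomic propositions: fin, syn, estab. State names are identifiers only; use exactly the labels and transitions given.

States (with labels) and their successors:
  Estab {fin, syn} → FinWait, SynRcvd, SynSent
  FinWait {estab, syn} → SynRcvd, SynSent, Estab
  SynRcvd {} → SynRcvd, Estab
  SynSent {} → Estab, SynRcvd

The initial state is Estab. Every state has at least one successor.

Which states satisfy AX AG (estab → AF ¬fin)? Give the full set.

{Estab, FinWait, SynRcvd, SynSent}

States satisfying AG (estab → AF ¬fin): {Estab, FinWait, SynRcvd, SynSent}.
States satisfying AX AG (estab → AF ¬fin): {Estab, FinWait, SynRcvd, SynSent}.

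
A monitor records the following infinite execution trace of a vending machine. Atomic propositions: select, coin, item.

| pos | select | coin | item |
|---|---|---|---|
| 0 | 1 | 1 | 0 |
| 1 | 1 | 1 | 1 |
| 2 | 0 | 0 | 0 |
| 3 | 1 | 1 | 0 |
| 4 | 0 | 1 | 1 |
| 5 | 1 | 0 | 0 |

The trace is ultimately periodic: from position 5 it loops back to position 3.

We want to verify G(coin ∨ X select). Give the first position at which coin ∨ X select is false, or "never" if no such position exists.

coin ∨ X select holds at every position 0..5, and those are all the positions the trace ever visits, so the invariant G(coin ∨ X select) is never violated.

never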